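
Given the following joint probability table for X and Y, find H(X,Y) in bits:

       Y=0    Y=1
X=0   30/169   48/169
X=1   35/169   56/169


H(X,Y) = -Σ p(x,y) log₂ p(x,y)
  p(0,0)=30/169: -0.1775 × log₂(0.1775) = 0.4427
  p(0,1)=48/169: -0.2840 × log₂(0.2840) = 0.5158
  p(1,0)=35/169: -0.2071 × log₂(0.2071) = 0.4704
  p(1,1)=56/169: -0.3314 × log₂(0.3314) = 0.5280
H(X,Y) = 1.9570 bits


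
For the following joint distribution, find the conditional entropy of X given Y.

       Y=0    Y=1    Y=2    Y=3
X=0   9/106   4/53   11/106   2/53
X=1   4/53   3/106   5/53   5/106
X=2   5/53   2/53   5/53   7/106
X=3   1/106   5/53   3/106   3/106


H(X|Y) = Σ_y p(y) H(X|Y=y)
  p(Y=0) = 14/53, H(X|Y=0) = 1.7449
  p(Y=1) = 25/106, H(X|Y=1) = 1.8449
  p(Y=2) = 17/53, H(X|Y=2) = 1.8743
  p(Y=3) = 19/106, H(X|Y=3) = 1.9313
H(X|Y) = 0.2642×1.7449 + 0.2358×1.8449 + 0.3208×1.8743 + 0.1792×1.9313 = 1.8434 bits


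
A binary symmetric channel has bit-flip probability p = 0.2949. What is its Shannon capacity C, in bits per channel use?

For BSC with error probability p:
C = 1 - H(p) where H(p) is binary entropy
H(0.2949) = -0.2949 × log₂(0.2949) - 0.7051 × log₂(0.7051)
H(p) = 0.8750
C = 1 - 0.8750 = 0.1250 bits/use


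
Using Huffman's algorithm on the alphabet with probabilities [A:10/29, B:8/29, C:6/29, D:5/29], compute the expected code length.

Huffman tree construction:
Combine smallest probabilities repeatedly
Resulting codes:
  A: 11 (length 2)
  B: 10 (length 2)
  C: 01 (length 2)
  D: 00 (length 2)
Average length = Σ p(s) × length(s) = 2.0000 bits


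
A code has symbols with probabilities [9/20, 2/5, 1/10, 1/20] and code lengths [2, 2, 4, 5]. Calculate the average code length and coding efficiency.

Average length L = Σ p_i × l_i = 2.3500 bits
Entropy H = 1.5955 bits
Efficiency η = H/L × 100% = 67.89%


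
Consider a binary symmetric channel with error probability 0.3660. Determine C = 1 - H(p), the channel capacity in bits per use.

For BSC with error probability p:
C = 1 - H(p) where H(p) is binary entropy
H(0.3660) = -0.3660 × log₂(0.3660) - 0.6340 × log₂(0.6340)
H(p) = 0.9476
C = 1 - 0.9476 = 0.0524 bits/use


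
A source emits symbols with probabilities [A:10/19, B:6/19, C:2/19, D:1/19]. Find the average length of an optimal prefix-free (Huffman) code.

Huffman tree construction:
Combine smallest probabilities repeatedly
Resulting codes:
  A: 1 (length 1)
  B: 01 (length 2)
  C: 001 (length 3)
  D: 000 (length 3)
Average length = Σ p(s) × length(s) = 1.6316 bits


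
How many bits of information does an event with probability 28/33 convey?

Information content I(x) = -log₂(p(x))
I = -log₂(28/33) = -log₂(0.8485)
I = 0.2370 bits


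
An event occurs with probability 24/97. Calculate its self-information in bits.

Information content I(x) = -log₂(p(x))
I = -log₂(24/97) = -log₂(0.2474)
I = 2.0150 bits


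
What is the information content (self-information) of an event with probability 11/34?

Information content I(x) = -log₂(p(x))
I = -log₂(11/34) = -log₂(0.3235)
I = 1.6280 bits


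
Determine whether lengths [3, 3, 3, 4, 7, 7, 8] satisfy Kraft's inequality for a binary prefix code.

Kraft inequality: Σ 2^(-l_i) ≤ 1 for prefix-free code
Calculating: 2^(-3) + 2^(-3) + 2^(-3) + 2^(-4) + 2^(-7) + 2^(-7) + 2^(-8)
= 0.125 + 0.125 + 0.125 + 0.0625 + 0.0078125 + 0.0078125 + 0.00390625
= 0.4570
Since 0.4570 ≤ 1, prefix-free code exists


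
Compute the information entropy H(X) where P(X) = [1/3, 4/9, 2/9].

H(X) = -Σ p(x) log₂ p(x)
  -1/3 × log₂(1/3) = 0.5283
  -4/9 × log₂(4/9) = 0.5200
  -2/9 × log₂(2/9) = 0.4822
H(X) = 1.5305 bits


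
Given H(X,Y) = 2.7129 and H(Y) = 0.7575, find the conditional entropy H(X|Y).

Chain rule: H(X,Y) = H(X|Y) + H(Y)
H(X|Y) = H(X,Y) - H(Y) = 2.7129 - 0.7575 = 1.9554 bits


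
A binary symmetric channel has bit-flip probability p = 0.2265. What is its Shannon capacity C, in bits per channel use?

For BSC with error probability p:
C = 1 - H(p) where H(p) is binary entropy
H(0.2265) = -0.2265 × log₂(0.2265) - 0.7735 × log₂(0.7735)
H(p) = 0.7719
C = 1 - 0.7719 = 0.2281 bits/use


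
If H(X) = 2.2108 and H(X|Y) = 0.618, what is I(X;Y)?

I(X;Y) = H(X) - H(X|Y)
I(X;Y) = 2.2108 - 0.618 = 1.5928 bits


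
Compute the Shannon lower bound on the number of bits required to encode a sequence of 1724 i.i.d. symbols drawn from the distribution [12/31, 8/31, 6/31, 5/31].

Entropy H = 1.9175 bits/symbol
Minimum bits = H × n = 1.9175 × 1724
= 3305.69 bits


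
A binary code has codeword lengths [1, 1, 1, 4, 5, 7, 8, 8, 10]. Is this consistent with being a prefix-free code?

Kraft inequality: Σ 2^(-l_i) ≤ 1 for prefix-free code
Calculating: 2^(-1) + 2^(-1) + 2^(-1) + 2^(-4) + 2^(-5) + 2^(-7) + 2^(-8) + 2^(-8) + 2^(-10)
= 0.5 + 0.5 + 0.5 + 0.0625 + 0.03125 + 0.0078125 + 0.00390625 + 0.00390625 + 0.0009765625
= 1.6104
Since 1.6104 > 1, prefix-free code does not exist


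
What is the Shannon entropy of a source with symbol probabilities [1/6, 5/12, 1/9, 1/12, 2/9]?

H(X) = -Σ p(x) log₂ p(x)
  -1/6 × log₂(1/6) = 0.4308
  -5/12 × log₂(5/12) = 0.5263
  -1/9 × log₂(1/9) = 0.3522
  -1/12 × log₂(1/12) = 0.2987
  -2/9 × log₂(2/9) = 0.4822
H(X) = 2.0903 bits


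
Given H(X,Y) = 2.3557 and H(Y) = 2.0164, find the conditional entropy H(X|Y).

Chain rule: H(X,Y) = H(X|Y) + H(Y)
H(X|Y) = H(X,Y) - H(Y) = 2.3557 - 2.0164 = 0.3393 bits


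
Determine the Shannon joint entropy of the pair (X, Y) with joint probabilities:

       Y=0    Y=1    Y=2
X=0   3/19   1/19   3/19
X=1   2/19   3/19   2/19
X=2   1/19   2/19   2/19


H(X,Y) = -Σ p(x,y) log₂ p(x,y)
  p(0,0)=3/19: -0.1579 × log₂(0.1579) = 0.4205
  p(0,1)=1/19: -0.0526 × log₂(0.0526) = 0.2236
  p(0,2)=3/19: -0.1579 × log₂(0.1579) = 0.4205
  p(1,0)=2/19: -0.1053 × log₂(0.1053) = 0.3419
  p(1,1)=3/19: -0.1579 × log₂(0.1579) = 0.4205
  p(1,2)=2/19: -0.1053 × log₂(0.1053) = 0.3419
  p(2,0)=1/19: -0.0526 × log₂(0.0526) = 0.2236
  p(2,1)=2/19: -0.1053 × log₂(0.1053) = 0.3419
  p(2,2)=2/19: -0.1053 × log₂(0.1053) = 0.3419
H(X,Y) = 3.0761 bits


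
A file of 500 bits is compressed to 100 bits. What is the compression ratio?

Compression ratio = Original / Compressed
= 500 / 100 = 5.00:1


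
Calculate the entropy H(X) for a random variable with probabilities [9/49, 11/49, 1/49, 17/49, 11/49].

H(X) = -Σ p(x) log₂ p(x)
  -9/49 × log₂(9/49) = 0.4490
  -11/49 × log₂(11/49) = 0.4838
  -1/49 × log₂(1/49) = 0.1146
  -17/49 × log₂(17/49) = 0.5299
  -11/49 × log₂(11/49) = 0.4838
H(X) = 2.0612 bits


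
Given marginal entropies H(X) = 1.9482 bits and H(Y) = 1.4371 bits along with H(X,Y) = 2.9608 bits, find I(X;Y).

I(X;Y) = H(X) + H(Y) - H(X,Y)
I(X;Y) = 1.9482 + 1.4371 - 2.9608 = 0.4245 bits


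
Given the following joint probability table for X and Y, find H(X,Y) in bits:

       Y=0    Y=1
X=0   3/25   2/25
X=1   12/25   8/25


H(X,Y) = -Σ p(x,y) log₂ p(x,y)
  p(0,0)=3/25: -0.1200 × log₂(0.1200) = 0.3671
  p(0,1)=2/25: -0.0800 × log₂(0.0800) = 0.2915
  p(1,0)=12/25: -0.4800 × log₂(0.4800) = 0.5083
  p(1,1)=8/25: -0.3200 × log₂(0.3200) = 0.5260
H(X,Y) = 1.6929 bits


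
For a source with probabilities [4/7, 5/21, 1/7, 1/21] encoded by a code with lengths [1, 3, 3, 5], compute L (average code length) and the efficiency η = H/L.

Average length L = Σ p_i × l_i = 1.9524 bits
Entropy H = 1.5645 bits
Efficiency η = H/L × 100% = 80.13%


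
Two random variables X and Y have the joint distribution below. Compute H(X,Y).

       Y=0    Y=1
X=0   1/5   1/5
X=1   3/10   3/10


H(X,Y) = -Σ p(x,y) log₂ p(x,y)
  p(0,0)=1/5: -0.2000 × log₂(0.2000) = 0.4644
  p(0,1)=1/5: -0.2000 × log₂(0.2000) = 0.4644
  p(1,0)=3/10: -0.3000 × log₂(0.3000) = 0.5211
  p(1,1)=3/10: -0.3000 × log₂(0.3000) = 0.5211
H(X,Y) = 1.9710 bits


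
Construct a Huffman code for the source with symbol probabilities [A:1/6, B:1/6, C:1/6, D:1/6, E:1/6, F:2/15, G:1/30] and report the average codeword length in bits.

Huffman tree construction:
Combine smallest probabilities repeatedly
Resulting codes:
  A: 100 (length 3)
  B: 101 (length 3)
  C: 110 (length 3)
  D: 111 (length 3)
  E: 00 (length 2)
  F: 011 (length 3)
  G: 010 (length 3)
Average length = Σ p(s) × length(s) = 2.8333 bits


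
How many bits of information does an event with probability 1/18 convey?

Information content I(x) = -log₂(p(x))
I = -log₂(1/18) = -log₂(0.0556)
I = 4.1699 bits


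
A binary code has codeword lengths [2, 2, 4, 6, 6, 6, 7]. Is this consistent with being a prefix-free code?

Kraft inequality: Σ 2^(-l_i) ≤ 1 for prefix-free code
Calculating: 2^(-2) + 2^(-2) + 2^(-4) + 2^(-6) + 2^(-6) + 2^(-6) + 2^(-7)
= 0.25 + 0.25 + 0.0625 + 0.015625 + 0.015625 + 0.015625 + 0.0078125
= 0.6172
Since 0.6172 ≤ 1, prefix-free code exists


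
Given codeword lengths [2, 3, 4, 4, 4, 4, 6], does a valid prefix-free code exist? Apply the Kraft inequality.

Kraft inequality: Σ 2^(-l_i) ≤ 1 for prefix-free code
Calculating: 2^(-2) + 2^(-3) + 2^(-4) + 2^(-4) + 2^(-4) + 2^(-4) + 2^(-6)
= 0.25 + 0.125 + 0.0625 + 0.0625 + 0.0625 + 0.0625 + 0.015625
= 0.6406
Since 0.6406 ≤ 1, prefix-free code exists


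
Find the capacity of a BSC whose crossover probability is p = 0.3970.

For BSC with error probability p:
C = 1 - H(p) where H(p) is binary entropy
H(0.3970) = -0.3970 × log₂(0.3970) - 0.6030 × log₂(0.6030)
H(p) = 0.9692
C = 1 - 0.9692 = 0.0308 bits/use


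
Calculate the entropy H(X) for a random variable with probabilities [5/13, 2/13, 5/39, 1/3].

H(X) = -Σ p(x) log₂ p(x)
  -5/13 × log₂(5/13) = 0.5302
  -2/13 × log₂(2/13) = 0.4155
  -5/39 × log₂(5/39) = 0.3799
  -1/3 × log₂(1/3) = 0.5283
H(X) = 1.8539 bits


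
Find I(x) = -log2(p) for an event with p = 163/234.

Information content I(x) = -log₂(p(x))
I = -log₂(163/234) = -log₂(0.6966)
I = 0.5216 bits


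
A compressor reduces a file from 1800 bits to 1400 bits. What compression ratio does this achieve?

Compression ratio = Original / Compressed
= 1800 / 1400 = 1.29:1


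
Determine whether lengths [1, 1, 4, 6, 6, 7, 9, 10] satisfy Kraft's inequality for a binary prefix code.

Kraft inequality: Σ 2^(-l_i) ≤ 1 for prefix-free code
Calculating: 2^(-1) + 2^(-1) + 2^(-4) + 2^(-6) + 2^(-6) + 2^(-7) + 2^(-9) + 2^(-10)
= 0.5 + 0.5 + 0.0625 + 0.015625 + 0.015625 + 0.0078125 + 0.001953125 + 0.0009765625
= 1.1045
Since 1.1045 > 1, prefix-free code does not exist


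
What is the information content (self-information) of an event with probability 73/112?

Information content I(x) = -log₂(p(x))
I = -log₂(73/112) = -log₂(0.6518)
I = 0.6175 bits


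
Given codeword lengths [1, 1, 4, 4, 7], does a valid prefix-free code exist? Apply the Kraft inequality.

Kraft inequality: Σ 2^(-l_i) ≤ 1 for prefix-free code
Calculating: 2^(-1) + 2^(-1) + 2^(-4) + 2^(-4) + 2^(-7)
= 0.5 + 0.5 + 0.0625 + 0.0625 + 0.0078125
= 1.1328
Since 1.1328 > 1, prefix-free code does not exist


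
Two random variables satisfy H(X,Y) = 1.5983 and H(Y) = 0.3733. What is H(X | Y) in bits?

Chain rule: H(X,Y) = H(X|Y) + H(Y)
H(X|Y) = H(X,Y) - H(Y) = 1.5983 - 0.3733 = 1.225 bits


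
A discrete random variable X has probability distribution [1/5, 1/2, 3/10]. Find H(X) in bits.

H(X) = -Σ p(x) log₂ p(x)
  -1/5 × log₂(1/5) = 0.4644
  -1/2 × log₂(1/2) = 0.5000
  -3/10 × log₂(3/10) = 0.5211
H(X) = 1.4855 bits


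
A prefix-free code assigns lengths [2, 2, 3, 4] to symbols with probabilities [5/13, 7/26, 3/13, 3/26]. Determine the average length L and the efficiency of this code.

Average length L = Σ p_i × l_i = 2.4615 bits
Entropy H = 1.8875 bits
Efficiency η = H/L × 100% = 76.68%


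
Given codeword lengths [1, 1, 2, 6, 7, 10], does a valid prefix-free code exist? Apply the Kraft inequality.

Kraft inequality: Σ 2^(-l_i) ≤ 1 for prefix-free code
Calculating: 2^(-1) + 2^(-1) + 2^(-2) + 2^(-6) + 2^(-7) + 2^(-10)
= 0.5 + 0.5 + 0.25 + 0.015625 + 0.0078125 + 0.0009765625
= 1.2744
Since 1.2744 > 1, prefix-free code does not exist


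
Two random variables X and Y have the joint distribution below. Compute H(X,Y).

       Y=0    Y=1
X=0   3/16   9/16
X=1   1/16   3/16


H(X,Y) = -Σ p(x,y) log₂ p(x,y)
  p(0,0)=3/16: -0.1875 × log₂(0.1875) = 0.4528
  p(0,1)=9/16: -0.5625 × log₂(0.5625) = 0.4669
  p(1,0)=1/16: -0.0625 × log₂(0.0625) = 0.2500
  p(1,1)=3/16: -0.1875 × log₂(0.1875) = 0.4528
H(X,Y) = 1.6226 bits


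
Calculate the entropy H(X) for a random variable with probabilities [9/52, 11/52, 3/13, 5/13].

H(X) = -Σ p(x) log₂ p(x)
  -9/52 × log₂(9/52) = 0.4380
  -11/52 × log₂(11/52) = 0.4741
  -3/13 × log₂(3/13) = 0.4882
  -5/13 × log₂(5/13) = 0.5302
H(X) = 1.9304 bits


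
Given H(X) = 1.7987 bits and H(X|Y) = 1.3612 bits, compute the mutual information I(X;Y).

I(X;Y) = H(X) - H(X|Y)
I(X;Y) = 1.7987 - 1.3612 = 0.4375 bits


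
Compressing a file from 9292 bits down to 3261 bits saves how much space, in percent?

Space savings = (1 - Compressed/Original) × 100%
= (1 - 3261/9292) × 100%
= 64.91%


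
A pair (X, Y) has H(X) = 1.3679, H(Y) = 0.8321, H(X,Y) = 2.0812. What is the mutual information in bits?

I(X;Y) = H(X) + H(Y) - H(X,Y)
I(X;Y) = 1.3679 + 0.8321 - 2.0812 = 0.1188 bits


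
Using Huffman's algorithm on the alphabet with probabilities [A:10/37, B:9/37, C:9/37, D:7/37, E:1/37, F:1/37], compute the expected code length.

Huffman tree construction:
Combine smallest probabilities repeatedly
Resulting codes:
  A: 11 (length 2)
  B: 00 (length 2)
  C: 01 (length 2)
  D: 101 (length 3)
  E: 1000 (length 4)
  F: 1001 (length 4)
Average length = Σ p(s) × length(s) = 2.2973 bits


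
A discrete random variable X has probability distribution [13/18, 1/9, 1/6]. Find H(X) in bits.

H(X) = -Σ p(x) log₂ p(x)
  -13/18 × log₂(13/18) = 0.3391
  -1/9 × log₂(1/9) = 0.3522
  -1/6 × log₂(1/6) = 0.4308
H(X) = 1.1221 bits


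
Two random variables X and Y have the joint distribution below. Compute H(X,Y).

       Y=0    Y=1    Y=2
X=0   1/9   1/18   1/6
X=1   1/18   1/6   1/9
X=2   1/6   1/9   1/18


H(X,Y) = -Σ p(x,y) log₂ p(x,y)
  p(0,0)=1/9: -0.1111 × log₂(0.1111) = 0.3522
  p(0,1)=1/18: -0.0556 × log₂(0.0556) = 0.2317
  p(0,2)=1/6: -0.1667 × log₂(0.1667) = 0.4308
  p(1,0)=1/18: -0.0556 × log₂(0.0556) = 0.2317
  p(1,1)=1/6: -0.1667 × log₂(0.1667) = 0.4308
  p(1,2)=1/9: -0.1111 × log₂(0.1111) = 0.3522
  p(2,0)=1/6: -0.1667 × log₂(0.1667) = 0.4308
  p(2,1)=1/9: -0.1111 × log₂(0.1111) = 0.3522
  p(2,2)=1/18: -0.0556 × log₂(0.0556) = 0.2317
H(X,Y) = 3.0441 bits


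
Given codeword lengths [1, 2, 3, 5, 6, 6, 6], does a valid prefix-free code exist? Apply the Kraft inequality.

Kraft inequality: Σ 2^(-l_i) ≤ 1 for prefix-free code
Calculating: 2^(-1) + 2^(-2) + 2^(-3) + 2^(-5) + 2^(-6) + 2^(-6) + 2^(-6)
= 0.5 + 0.25 + 0.125 + 0.03125 + 0.015625 + 0.015625 + 0.015625
= 0.9531
Since 0.9531 ≤ 1, prefix-free code exists


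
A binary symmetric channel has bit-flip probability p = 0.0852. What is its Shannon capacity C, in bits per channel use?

For BSC with error probability p:
C = 1 - H(p) where H(p) is binary entropy
H(0.0852) = -0.0852 × log₂(0.0852) - 0.9148 × log₂(0.9148)
H(p) = 0.4202
C = 1 - 0.4202 = 0.5798 bits/use


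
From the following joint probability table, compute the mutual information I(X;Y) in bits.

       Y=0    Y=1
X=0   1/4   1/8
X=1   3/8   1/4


H(X) = 0.9544, H(Y) = 0.9544, H(X,Y) = 1.9056
I(X;Y) = H(X) + H(Y) - H(X,Y) = 0.0032 bits


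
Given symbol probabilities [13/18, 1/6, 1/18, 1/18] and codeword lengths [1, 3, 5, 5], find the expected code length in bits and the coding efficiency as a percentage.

Average length L = Σ p_i × l_i = 1.7778 bits
Entropy H = 1.2332 bits
Efficiency η = H/L × 100% = 69.37%


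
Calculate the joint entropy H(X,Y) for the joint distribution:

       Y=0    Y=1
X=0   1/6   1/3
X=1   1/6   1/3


H(X,Y) = -Σ p(x,y) log₂ p(x,y)
  p(0,0)=1/6: -0.1667 × log₂(0.1667) = 0.4308
  p(0,1)=1/3: -0.3333 × log₂(0.3333) = 0.5283
  p(1,0)=1/6: -0.1667 × log₂(0.1667) = 0.4308
  p(1,1)=1/3: -0.3333 × log₂(0.3333) = 0.5283
H(X,Y) = 1.9183 bits


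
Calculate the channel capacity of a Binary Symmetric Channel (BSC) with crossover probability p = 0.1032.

For BSC with error probability p:
C = 1 - H(p) where H(p) is binary entropy
H(0.1032) = -0.1032 × log₂(0.1032) - 0.8968 × log₂(0.8968)
H(p) = 0.4791
C = 1 - 0.4791 = 0.5209 bits/use


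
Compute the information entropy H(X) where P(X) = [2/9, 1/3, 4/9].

H(X) = -Σ p(x) log₂ p(x)
  -2/9 × log₂(2/9) = 0.4822
  -1/3 × log₂(1/3) = 0.5283
  -4/9 × log₂(4/9) = 0.5200
H(X) = 1.5305 bits


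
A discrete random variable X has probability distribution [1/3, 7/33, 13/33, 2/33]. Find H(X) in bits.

H(X) = -Σ p(x) log₂ p(x)
  -1/3 × log₂(1/3) = 0.5283
  -7/33 × log₂(7/33) = 0.4745
  -13/33 × log₂(13/33) = 0.5294
  -2/33 × log₂(2/33) = 0.2451
H(X) = 1.7774 bits


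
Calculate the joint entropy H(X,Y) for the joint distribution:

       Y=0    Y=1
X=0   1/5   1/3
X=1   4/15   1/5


H(X,Y) = -Σ p(x,y) log₂ p(x,y)
  p(0,0)=1/5: -0.2000 × log₂(0.2000) = 0.4644
  p(0,1)=1/3: -0.3333 × log₂(0.3333) = 0.5283
  p(1,0)=4/15: -0.2667 × log₂(0.2667) = 0.5085
  p(1,1)=1/5: -0.2000 × log₂(0.2000) = 0.4644
H(X,Y) = 1.9656 bits


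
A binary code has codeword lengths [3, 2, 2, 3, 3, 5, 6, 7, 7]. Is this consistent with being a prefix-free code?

Kraft inequality: Σ 2^(-l_i) ≤ 1 for prefix-free code
Calculating: 2^(-3) + 2^(-2) + 2^(-2) + 2^(-3) + 2^(-3) + 2^(-5) + 2^(-6) + 2^(-7) + 2^(-7)
= 0.125 + 0.25 + 0.25 + 0.125 + 0.125 + 0.03125 + 0.015625 + 0.0078125 + 0.0078125
= 0.9375
Since 0.9375 ≤ 1, prefix-free code exists


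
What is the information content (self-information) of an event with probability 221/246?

Information content I(x) = -log₂(p(x))
I = -log₂(221/246) = -log₂(0.8984)
I = 0.1546 bits


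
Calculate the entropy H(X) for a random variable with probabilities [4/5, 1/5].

H(X) = -Σ p(x) log₂ p(x)
  -4/5 × log₂(4/5) = 0.2575
  -1/5 × log₂(1/5) = 0.4644
H(X) = 0.7219 bits


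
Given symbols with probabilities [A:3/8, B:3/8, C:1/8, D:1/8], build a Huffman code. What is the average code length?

Huffman tree construction:
Combine smallest probabilities repeatedly
Resulting codes:
  A: 11 (length 2)
  B: 0 (length 1)
  C: 100 (length 3)
  D: 101 (length 3)
Average length = Σ p(s) × length(s) = 1.8750 bits


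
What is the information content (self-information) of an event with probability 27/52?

Information content I(x) = -log₂(p(x))
I = -log₂(27/52) = -log₂(0.5192)
I = 0.9456 bits


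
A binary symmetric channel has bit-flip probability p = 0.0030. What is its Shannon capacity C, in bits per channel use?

For BSC with error probability p:
C = 1 - H(p) where H(p) is binary entropy
H(0.0030) = -0.0030 × log₂(0.0030) - 0.9970 × log₂(0.9970)
H(p) = 0.0295
C = 1 - 0.0295 = 0.9705 bits/use


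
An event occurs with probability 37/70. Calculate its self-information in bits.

Information content I(x) = -log₂(p(x))
I = -log₂(37/70) = -log₂(0.5286)
I = 0.9198 bits


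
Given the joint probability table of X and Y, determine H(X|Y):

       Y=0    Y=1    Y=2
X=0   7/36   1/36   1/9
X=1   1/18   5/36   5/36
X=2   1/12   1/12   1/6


H(X|Y) = Σ_y p(y) H(X|Y=y)
  p(Y=0) = 1/3, H(X|Y=0) = 1.3844
  p(Y=1) = 1/4, H(X|Y=1) = 1.3516
  p(Y=2) = 5/12, H(X|Y=2) = 1.5656
H(X|Y) = 0.3333×1.3844 + 0.2500×1.3516 + 0.4167×1.5656 = 1.4517 bits


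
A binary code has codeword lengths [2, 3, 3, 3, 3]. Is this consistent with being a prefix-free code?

Kraft inequality: Σ 2^(-l_i) ≤ 1 for prefix-free code
Calculating: 2^(-2) + 2^(-3) + 2^(-3) + 2^(-3) + 2^(-3)
= 0.25 + 0.125 + 0.125 + 0.125 + 0.125
= 0.7500
Since 0.7500 ≤ 1, prefix-free code exists


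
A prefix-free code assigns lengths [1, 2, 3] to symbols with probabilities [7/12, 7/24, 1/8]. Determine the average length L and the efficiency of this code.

Average length L = Σ p_i × l_i = 1.5417 bits
Entropy H = 1.3471 bits
Efficiency η = H/L × 100% = 87.38%


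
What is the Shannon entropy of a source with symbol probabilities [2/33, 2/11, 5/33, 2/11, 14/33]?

H(X) = -Σ p(x) log₂ p(x)
  -2/33 × log₂(2/33) = 0.2451
  -2/11 × log₂(2/11) = 0.4472
  -5/33 × log₂(5/33) = 0.4125
  -2/11 × log₂(2/11) = 0.4472
  -14/33 × log₂(14/33) = 0.5248
H(X) = 2.0768 bits


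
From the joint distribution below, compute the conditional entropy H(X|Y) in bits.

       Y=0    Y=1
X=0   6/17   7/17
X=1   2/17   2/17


H(X|Y) = Σ_y p(y) H(X|Y=y)
  p(Y=0) = 8/17, H(X|Y=0) = 0.8113
  p(Y=1) = 9/17, H(X|Y=1) = 0.7642
H(X|Y) = 0.4706×0.8113 + 0.5294×0.7642 = 0.7864 bits


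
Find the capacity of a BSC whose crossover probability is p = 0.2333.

For BSC with error probability p:
C = 1 - H(p) where H(p) is binary entropy
H(0.2333) = -0.2333 × log₂(0.2333) - 0.7667 × log₂(0.7667)
H(p) = 0.7837
C = 1 - 0.7837 = 0.2163 bits/use


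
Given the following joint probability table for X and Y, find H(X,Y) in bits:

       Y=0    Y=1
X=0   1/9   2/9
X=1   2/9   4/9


H(X,Y) = -Σ p(x,y) log₂ p(x,y)
  p(0,0)=1/9: -0.1111 × log₂(0.1111) = 0.3522
  p(0,1)=2/9: -0.2222 × log₂(0.2222) = 0.4822
  p(1,0)=2/9: -0.2222 × log₂(0.2222) = 0.4822
  p(1,1)=4/9: -0.4444 × log₂(0.4444) = 0.5200
H(X,Y) = 1.8366 bits


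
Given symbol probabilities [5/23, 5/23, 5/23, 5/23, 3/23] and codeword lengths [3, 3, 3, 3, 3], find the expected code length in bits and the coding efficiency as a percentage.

Average length L = Σ p_i × l_i = 3.0000 bits
Entropy H = 2.2978 bits
Efficiency η = H/L × 100% = 76.59%


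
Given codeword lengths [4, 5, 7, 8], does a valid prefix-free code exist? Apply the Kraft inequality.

Kraft inequality: Σ 2^(-l_i) ≤ 1 for prefix-free code
Calculating: 2^(-4) + 2^(-5) + 2^(-7) + 2^(-8)
= 0.0625 + 0.03125 + 0.0078125 + 0.00390625
= 0.1055
Since 0.1055 ≤ 1, prefix-free code exists


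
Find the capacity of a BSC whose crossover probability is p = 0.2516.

For BSC with error probability p:
C = 1 - H(p) where H(p) is binary entropy
H(0.2516) = -0.2516 × log₂(0.2516) - 0.7484 × log₂(0.7484)
H(p) = 0.8138
C = 1 - 0.8138 = 0.1862 bits/use


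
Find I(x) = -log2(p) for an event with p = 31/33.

Information content I(x) = -log₂(p(x))
I = -log₂(31/33) = -log₂(0.9394)
I = 0.0902 bits


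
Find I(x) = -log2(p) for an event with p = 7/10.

Information content I(x) = -log₂(p(x))
I = -log₂(7/10) = -log₂(0.7000)
I = 0.5146 bits


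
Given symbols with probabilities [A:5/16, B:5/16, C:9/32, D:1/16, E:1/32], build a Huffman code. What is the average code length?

Huffman tree construction:
Combine smallest probabilities repeatedly
Resulting codes:
  A: 10 (length 2)
  B: 11 (length 2)
  C: 01 (length 2)
  D: 001 (length 3)
  E: 000 (length 3)
Average length = Σ p(s) × length(s) = 2.0938 bits


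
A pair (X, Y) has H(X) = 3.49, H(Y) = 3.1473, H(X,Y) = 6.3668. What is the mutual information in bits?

I(X;Y) = H(X) + H(Y) - H(X,Y)
I(X;Y) = 3.49 + 3.1473 - 6.3668 = 0.2705 bits


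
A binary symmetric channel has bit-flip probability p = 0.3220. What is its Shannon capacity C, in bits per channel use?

For BSC with error probability p:
C = 1 - H(p) where H(p) is binary entropy
H(0.3220) = -0.3220 × log₂(0.3220) - 0.6780 × log₂(0.6780)
H(p) = 0.9065
C = 1 - 0.9065 = 0.0935 bits/use


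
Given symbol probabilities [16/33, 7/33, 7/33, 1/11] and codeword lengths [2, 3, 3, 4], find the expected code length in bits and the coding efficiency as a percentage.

Average length L = Σ p_i × l_i = 2.6061 bits
Entropy H = 1.7699 bits
Efficiency η = H/L × 100% = 67.92%


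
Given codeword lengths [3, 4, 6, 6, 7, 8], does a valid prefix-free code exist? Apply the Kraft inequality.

Kraft inequality: Σ 2^(-l_i) ≤ 1 for prefix-free code
Calculating: 2^(-3) + 2^(-4) + 2^(-6) + 2^(-6) + 2^(-7) + 2^(-8)
= 0.125 + 0.0625 + 0.015625 + 0.015625 + 0.0078125 + 0.00390625
= 0.2305
Since 0.2305 ≤ 1, prefix-free code exists


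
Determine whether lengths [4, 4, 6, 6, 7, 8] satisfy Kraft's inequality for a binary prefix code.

Kraft inequality: Σ 2^(-l_i) ≤ 1 for prefix-free code
Calculating: 2^(-4) + 2^(-4) + 2^(-6) + 2^(-6) + 2^(-7) + 2^(-8)
= 0.0625 + 0.0625 + 0.015625 + 0.015625 + 0.0078125 + 0.00390625
= 0.1680
Since 0.1680 ≤ 1, prefix-free code exists


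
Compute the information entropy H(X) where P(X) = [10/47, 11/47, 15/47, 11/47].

H(X) = -Σ p(x) log₂ p(x)
  -10/47 × log₂(10/47) = 0.4750
  -11/47 × log₂(11/47) = 0.4904
  -15/47 × log₂(15/47) = 0.5259
  -11/47 × log₂(11/47) = 0.4904
H(X) = 1.9816 bits


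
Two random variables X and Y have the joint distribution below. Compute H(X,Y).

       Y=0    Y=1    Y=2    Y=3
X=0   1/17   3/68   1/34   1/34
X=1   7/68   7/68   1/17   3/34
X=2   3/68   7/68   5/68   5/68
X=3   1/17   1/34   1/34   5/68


H(X,Y) = -Σ p(x,y) log₂ p(x,y)
  p(0,0)=1/17: -0.0588 × log₂(0.0588) = 0.2404
  p(0,1)=3/68: -0.0441 × log₂(0.0441) = 0.1986
  p(0,2)=1/34: -0.0294 × log₂(0.0294) = 0.1496
  p(0,3)=1/34: -0.0294 × log₂(0.0294) = 0.1496
  p(1,0)=7/68: -0.1029 × log₂(0.1029) = 0.3377
  p(1,1)=7/68: -0.1029 × log₂(0.1029) = 0.3377
  p(1,2)=1/17: -0.0588 × log₂(0.0588) = 0.2404
  p(1,3)=3/34: -0.0882 × log₂(0.0882) = 0.3090
  p(2,0)=3/68: -0.0441 × log₂(0.0441) = 0.1986
  p(2,1)=7/68: -0.1029 × log₂(0.1029) = 0.3377
  p(2,2)=5/68: -0.0735 × log₂(0.0735) = 0.2769
  p(2,3)=5/68: -0.0735 × log₂(0.0735) = 0.2769
  p(3,0)=1/17: -0.0588 × log₂(0.0588) = 0.2404
  p(3,1)=1/34: -0.0294 × log₂(0.0294) = 0.1496
  p(3,2)=1/34: -0.0294 × log₂(0.0294) = 0.1496
  p(3,3)=5/68: -0.0735 × log₂(0.0735) = 0.2769
H(X,Y) = 3.8698 bits


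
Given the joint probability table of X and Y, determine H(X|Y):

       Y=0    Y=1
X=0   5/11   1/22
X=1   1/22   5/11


H(X|Y) = Σ_y p(y) H(X|Y=y)
  p(Y=0) = 1/2, H(X|Y=0) = 0.4395
  p(Y=1) = 1/2, H(X|Y=1) = 0.4395
H(X|Y) = 0.5000×0.4395 + 0.5000×0.4395 = 0.4395 bits


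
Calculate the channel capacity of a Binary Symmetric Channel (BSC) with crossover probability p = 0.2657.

For BSC with error probability p:
C = 1 - H(p) where H(p) is binary entropy
H(0.2657) = -0.2657 × log₂(0.2657) - 0.7343 × log₂(0.7343)
H(p) = 0.8352
C = 1 - 0.8352 = 0.1648 bits/use


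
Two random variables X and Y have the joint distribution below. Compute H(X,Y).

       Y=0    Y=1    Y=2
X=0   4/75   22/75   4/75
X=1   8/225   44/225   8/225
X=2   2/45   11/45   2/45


H(X,Y) = -Σ p(x,y) log₂ p(x,y)
  p(0,0)=4/75: -0.0533 × log₂(0.0533) = 0.2255
  p(0,1)=22/75: -0.2933 × log₂(0.2933) = 0.5190
  p(0,2)=4/75: -0.0533 × log₂(0.0533) = 0.2255
  p(1,0)=8/225: -0.0356 × log₂(0.0356) = 0.1712
  p(1,1)=44/225: -0.1956 × log₂(0.1956) = 0.4604
  p(1,2)=8/225: -0.0356 × log₂(0.0356) = 0.1712
  p(2,0)=2/45: -0.0444 × log₂(0.0444) = 0.1996
  p(2,1)=11/45: -0.2444 × log₂(0.2444) = 0.4968
  p(2,2)=2/45: -0.0444 × log₂(0.0444) = 0.1996
H(X,Y) = 2.6689 bits


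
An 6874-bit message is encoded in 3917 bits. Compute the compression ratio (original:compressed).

Compression ratio = Original / Compressed
= 6874 / 3917 = 1.75:1


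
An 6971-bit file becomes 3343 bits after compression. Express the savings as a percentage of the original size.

Space savings = (1 - Compressed/Original) × 100%
= (1 - 3343/6971) × 100%
= 52.04%


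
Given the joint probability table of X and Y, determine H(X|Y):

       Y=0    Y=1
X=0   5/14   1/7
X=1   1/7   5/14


H(X|Y) = Σ_y p(y) H(X|Y=y)
  p(Y=0) = 1/2, H(X|Y=0) = 0.8631
  p(Y=1) = 1/2, H(X|Y=1) = 0.8631
H(X|Y) = 0.5000×0.8631 + 0.5000×0.8631 = 0.8631 bits


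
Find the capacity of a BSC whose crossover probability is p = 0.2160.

For BSC with error probability p:
C = 1 - H(p) where H(p) is binary entropy
H(0.2160) = -0.2160 × log₂(0.2160) - 0.7840 × log₂(0.7840)
H(p) = 0.7528
C = 1 - 0.7528 = 0.2472 bits/use


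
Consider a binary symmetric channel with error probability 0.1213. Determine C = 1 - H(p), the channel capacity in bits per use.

For BSC with error probability p:
C = 1 - H(p) where H(p) is binary entropy
H(0.1213) = -0.1213 × log₂(0.1213) - 0.8787 × log₂(0.8787)
H(p) = 0.5331
C = 1 - 0.5331 = 0.4669 bits/use


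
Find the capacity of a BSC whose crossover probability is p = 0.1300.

For BSC with error probability p:
C = 1 - H(p) where H(p) is binary entropy
H(0.1300) = -0.1300 × log₂(0.1300) - 0.8700 × log₂(0.8700)
H(p) = 0.5574
C = 1 - 0.5574 = 0.4426 bits/use


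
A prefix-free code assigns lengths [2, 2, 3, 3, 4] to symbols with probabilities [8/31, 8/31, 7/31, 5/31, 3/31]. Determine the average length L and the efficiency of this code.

Average length L = Σ p_i × l_i = 2.5806 bits
Entropy H = 2.2440 bits
Efficiency η = H/L × 100% = 86.96%


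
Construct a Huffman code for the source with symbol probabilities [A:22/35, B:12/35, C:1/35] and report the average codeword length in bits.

Huffman tree construction:
Combine smallest probabilities repeatedly
Resulting codes:
  A: 1 (length 1)
  B: 01 (length 2)
  C: 00 (length 2)
Average length = Σ p(s) × length(s) = 1.3714 bits


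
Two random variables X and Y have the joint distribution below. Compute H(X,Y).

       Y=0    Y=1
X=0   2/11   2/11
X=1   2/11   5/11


H(X,Y) = -Σ p(x,y) log₂ p(x,y)
  p(0,0)=2/11: -0.1818 × log₂(0.1818) = 0.4472
  p(0,1)=2/11: -0.1818 × log₂(0.1818) = 0.4472
  p(1,0)=2/11: -0.1818 × log₂(0.1818) = 0.4472
  p(1,1)=5/11: -0.4545 × log₂(0.4545) = 0.5170
H(X,Y) = 1.8586 bits


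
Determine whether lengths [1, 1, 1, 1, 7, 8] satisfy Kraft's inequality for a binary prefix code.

Kraft inequality: Σ 2^(-l_i) ≤ 1 for prefix-free code
Calculating: 2^(-1) + 2^(-1) + 2^(-1) + 2^(-1) + 2^(-7) + 2^(-8)
= 0.5 + 0.5 + 0.5 + 0.5 + 0.0078125 + 0.00390625
= 2.0117
Since 2.0117 > 1, prefix-free code does not exist


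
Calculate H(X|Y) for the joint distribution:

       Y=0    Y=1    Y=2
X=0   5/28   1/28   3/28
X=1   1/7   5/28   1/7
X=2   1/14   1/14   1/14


H(X|Y) = Σ_y p(y) H(X|Y=y)
  p(Y=0) = 11/28, H(X|Y=0) = 1.4949
  p(Y=1) = 2/7, H(X|Y=1) = 1.2988
  p(Y=2) = 9/28, H(X|Y=2) = 1.5305
H(X|Y) = 0.3929×1.4949 + 0.2857×1.2988 + 0.3214×1.5305 = 1.4503 bits


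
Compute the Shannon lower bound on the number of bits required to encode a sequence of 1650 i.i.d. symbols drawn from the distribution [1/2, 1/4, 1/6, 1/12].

Entropy H = 1.7296 bits/symbol
Minimum bits = H × n = 1.7296 × 1650
= 2853.80 bits


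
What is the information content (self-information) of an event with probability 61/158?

Information content I(x) = -log₂(p(x))
I = -log₂(61/158) = -log₂(0.3861)
I = 1.3730 bits


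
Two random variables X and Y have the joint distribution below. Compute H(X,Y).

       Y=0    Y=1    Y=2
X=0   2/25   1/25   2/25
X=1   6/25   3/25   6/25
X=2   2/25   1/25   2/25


H(X,Y) = -Σ p(x,y) log₂ p(x,y)
  p(0,0)=2/25: -0.0800 × log₂(0.0800) = 0.2915
  p(0,1)=1/25: -0.0400 × log₂(0.0400) = 0.1858
  p(0,2)=2/25: -0.0800 × log₂(0.0800) = 0.2915
  p(1,0)=6/25: -0.2400 × log₂(0.2400) = 0.4941
  p(1,1)=3/25: -0.1200 × log₂(0.1200) = 0.3671
  p(1,2)=6/25: -0.2400 × log₂(0.2400) = 0.4941
  p(2,0)=2/25: -0.0800 × log₂(0.0800) = 0.2915
  p(2,1)=1/25: -0.0400 × log₂(0.0400) = 0.1858
  p(2,2)=2/25: -0.0800 × log₂(0.0800) = 0.2915
H(X,Y) = 2.8929 bits


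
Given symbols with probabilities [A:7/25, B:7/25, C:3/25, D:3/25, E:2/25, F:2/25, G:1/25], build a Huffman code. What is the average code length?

Huffman tree construction:
Combine smallest probabilities repeatedly
Resulting codes:
  A: 10 (length 2)
  B: 11 (length 2)
  C: 001 (length 3)
  D: 010 (length 3)
  E: 0111 (length 4)
  F: 000 (length 3)
  G: 0110 (length 4)
Average length = Σ p(s) × length(s) = 2.5600 bits


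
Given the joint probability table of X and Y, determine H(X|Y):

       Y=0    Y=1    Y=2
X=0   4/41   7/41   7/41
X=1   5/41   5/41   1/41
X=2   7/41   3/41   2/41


H(X|Y) = Σ_y p(y) H(X|Y=y)
  p(Y=0) = 16/41, H(X|Y=0) = 1.5462
  p(Y=1) = 15/41, H(X|Y=1) = 1.5058
  p(Y=2) = 10/41, H(X|Y=2) = 1.1568
H(X|Y) = 0.3902×1.5462 + 0.3659×1.5058 + 0.2439×1.1568 = 1.4364 bits


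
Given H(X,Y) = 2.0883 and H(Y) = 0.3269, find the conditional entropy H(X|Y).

Chain rule: H(X,Y) = H(X|Y) + H(Y)
H(X|Y) = H(X,Y) - H(Y) = 2.0883 - 0.3269 = 1.7614 bits


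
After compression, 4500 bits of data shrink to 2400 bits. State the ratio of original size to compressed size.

Compression ratio = Original / Compressed
= 4500 / 2400 = 1.88:1


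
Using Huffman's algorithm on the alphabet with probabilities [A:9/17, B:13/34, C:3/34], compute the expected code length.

Huffman tree construction:
Combine smallest probabilities repeatedly
Resulting codes:
  A: 1 (length 1)
  B: 01 (length 2)
  C: 00 (length 2)
Average length = Σ p(s) × length(s) = 1.4706 bits


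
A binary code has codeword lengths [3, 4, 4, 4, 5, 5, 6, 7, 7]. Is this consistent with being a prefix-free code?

Kraft inequality: Σ 2^(-l_i) ≤ 1 for prefix-free code
Calculating: 2^(-3) + 2^(-4) + 2^(-4) + 2^(-4) + 2^(-5) + 2^(-5) + 2^(-6) + 2^(-7) + 2^(-7)
= 0.125 + 0.0625 + 0.0625 + 0.0625 + 0.03125 + 0.03125 + 0.015625 + 0.0078125 + 0.0078125
= 0.4062
Since 0.4062 ≤ 1, prefix-free code exists


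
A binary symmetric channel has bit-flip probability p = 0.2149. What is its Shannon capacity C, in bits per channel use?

For BSC with error probability p:
C = 1 - H(p) where H(p) is binary entropy
H(0.2149) = -0.2149 × log₂(0.2149) - 0.7851 × log₂(0.7851)
H(p) = 0.7507
C = 1 - 0.7507 = 0.2493 bits/use


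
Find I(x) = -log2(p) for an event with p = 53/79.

Information content I(x) = -log₂(p(x))
I = -log₂(53/79) = -log₂(0.6709)
I = 0.5759 bits


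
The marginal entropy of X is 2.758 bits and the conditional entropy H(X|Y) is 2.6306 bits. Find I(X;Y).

I(X;Y) = H(X) - H(X|Y)
I(X;Y) = 2.758 - 2.6306 = 0.1274 bits


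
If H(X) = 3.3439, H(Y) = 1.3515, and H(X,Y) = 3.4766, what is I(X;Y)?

I(X;Y) = H(X) + H(Y) - H(X,Y)
I(X;Y) = 3.3439 + 1.3515 - 3.4766 = 1.2188 bits


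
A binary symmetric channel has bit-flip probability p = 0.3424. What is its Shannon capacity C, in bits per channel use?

For BSC with error probability p:
C = 1 - H(p) where H(p) is binary entropy
H(0.3424) = -0.3424 × log₂(0.3424) - 0.6576 × log₂(0.6576)
H(p) = 0.9271
C = 1 - 0.9271 = 0.0729 bits/use


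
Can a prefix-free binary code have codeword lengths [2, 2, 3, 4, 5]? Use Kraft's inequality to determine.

Kraft inequality: Σ 2^(-l_i) ≤ 1 for prefix-free code
Calculating: 2^(-2) + 2^(-2) + 2^(-3) + 2^(-4) + 2^(-5)
= 0.25 + 0.25 + 0.125 + 0.0625 + 0.03125
= 0.7188
Since 0.7188 ≤ 1, prefix-free code exists


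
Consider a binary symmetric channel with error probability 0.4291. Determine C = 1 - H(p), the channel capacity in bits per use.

For BSC with error probability p:
C = 1 - H(p) where H(p) is binary entropy
H(0.4291) = -0.4291 × log₂(0.4291) - 0.5709 × log₂(0.5709)
H(p) = 0.9854
C = 1 - 0.9854 = 0.0146 bits/use


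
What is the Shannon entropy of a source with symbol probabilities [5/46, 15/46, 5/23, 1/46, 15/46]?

H(X) = -Σ p(x) log₂ p(x)
  -5/46 × log₂(5/46) = 0.3480
  -15/46 × log₂(15/46) = 0.5272
  -5/23 × log₂(5/23) = 0.4786
  -1/46 × log₂(1/46) = 0.1201
  -15/46 × log₂(15/46) = 0.5272
H(X) = 2.0010 bits


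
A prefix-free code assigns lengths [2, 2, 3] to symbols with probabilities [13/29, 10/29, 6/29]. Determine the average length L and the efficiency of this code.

Average length L = Σ p_i × l_i = 2.2069 bits
Entropy H = 1.5189 bits
Efficiency η = H/L × 100% = 68.82%


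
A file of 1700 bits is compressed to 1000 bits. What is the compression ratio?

Compression ratio = Original / Compressed
= 1700 / 1000 = 1.70:1


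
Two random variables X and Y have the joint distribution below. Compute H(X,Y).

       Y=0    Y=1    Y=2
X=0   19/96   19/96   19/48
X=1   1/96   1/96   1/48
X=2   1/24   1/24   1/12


H(X,Y) = -Σ p(x,y) log₂ p(x,y)
  p(0,0)=19/96: -0.1979 × log₂(0.1979) = 0.4625
  p(0,1)=19/96: -0.1979 × log₂(0.1979) = 0.4625
  p(0,2)=19/48: -0.3958 × log₂(0.3958) = 0.5292
  p(1,0)=1/96: -0.0104 × log₂(0.0104) = 0.0686
  p(1,1)=1/96: -0.0104 × log₂(0.0104) = 0.0686
  p(1,2)=1/48: -0.0208 × log₂(0.0208) = 0.1164
  p(2,0)=1/24: -0.0417 × log₂(0.0417) = 0.1910
  p(2,1)=1/24: -0.0417 × log₂(0.0417) = 0.1910
  p(2,2)=1/12: -0.0833 × log₂(0.0833) = 0.2987
H(X,Y) = 2.3887 bits


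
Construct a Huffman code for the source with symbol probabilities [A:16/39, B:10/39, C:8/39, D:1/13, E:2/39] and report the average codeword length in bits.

Huffman tree construction:
Combine smallest probabilities repeatedly
Resulting codes:
  A: 0 (length 1)
  B: 10 (length 2)
  C: 111 (length 3)
  D: 1101 (length 4)
  E: 1100 (length 4)
Average length = Σ p(s) × length(s) = 2.0513 bits


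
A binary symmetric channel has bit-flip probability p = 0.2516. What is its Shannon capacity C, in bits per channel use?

For BSC with error probability p:
C = 1 - H(p) where H(p) is binary entropy
H(0.2516) = -0.2516 × log₂(0.2516) - 0.7484 × log₂(0.7484)
H(p) = 0.8138
C = 1 - 0.8138 = 0.1862 bits/use


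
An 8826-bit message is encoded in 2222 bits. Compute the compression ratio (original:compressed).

Compression ratio = Original / Compressed
= 8826 / 2222 = 3.97:1


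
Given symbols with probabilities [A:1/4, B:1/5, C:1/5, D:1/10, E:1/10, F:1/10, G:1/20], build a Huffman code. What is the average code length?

Huffman tree construction:
Combine smallest probabilities repeatedly
Resulting codes:
  A: 10 (length 2)
  B: 111 (length 3)
  C: 00 (length 2)
  D: 1101 (length 4)
  E: 010 (length 3)
  F: 011 (length 3)
  G: 1100 (length 4)
Average length = Σ p(s) × length(s) = 2.7000 bits


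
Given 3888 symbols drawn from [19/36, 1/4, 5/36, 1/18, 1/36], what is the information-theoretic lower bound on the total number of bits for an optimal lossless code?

Entropy H = 1.7574 bits/symbol
Minimum bits = H × n = 1.7574 × 3888
= 6832.91 bits


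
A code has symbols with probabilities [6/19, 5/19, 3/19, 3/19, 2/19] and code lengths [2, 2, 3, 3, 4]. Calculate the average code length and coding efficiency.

Average length L = Σ p_i × l_i = 2.5263 bits
Entropy H = 2.2148 bits
Efficiency η = H/L × 100% = 87.67%


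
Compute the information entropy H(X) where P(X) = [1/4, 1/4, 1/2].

H(X) = -Σ p(x) log₂ p(x)
  -1/4 × log₂(1/4) = 0.5000
  -1/4 × log₂(1/4) = 0.5000
  -1/2 × log₂(1/2) = 0.5000
H(X) = 1.5000 bits


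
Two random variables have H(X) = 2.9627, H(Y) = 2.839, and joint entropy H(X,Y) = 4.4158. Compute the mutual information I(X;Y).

I(X;Y) = H(X) + H(Y) - H(X,Y)
I(X;Y) = 2.9627 + 2.839 - 4.4158 = 1.3859 bits


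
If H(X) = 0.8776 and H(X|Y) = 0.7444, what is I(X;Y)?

I(X;Y) = H(X) - H(X|Y)
I(X;Y) = 0.8776 - 0.7444 = 0.1332 bits


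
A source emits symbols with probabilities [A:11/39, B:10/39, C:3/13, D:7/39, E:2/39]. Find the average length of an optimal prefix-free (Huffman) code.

Huffman tree construction:
Combine smallest probabilities repeatedly
Resulting codes:
  A: 11 (length 2)
  B: 10 (length 2)
  C: 00 (length 2)
  D: 011 (length 3)
  E: 010 (length 3)
Average length = Σ p(s) × length(s) = 2.2308 bits


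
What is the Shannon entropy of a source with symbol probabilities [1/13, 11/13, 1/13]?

H(X) = -Σ p(x) log₂ p(x)
  -1/13 × log₂(1/13) = 0.2846
  -11/13 × log₂(11/13) = 0.2039
  -1/13 × log₂(1/13) = 0.2846
H(X) = 0.7732 bits
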